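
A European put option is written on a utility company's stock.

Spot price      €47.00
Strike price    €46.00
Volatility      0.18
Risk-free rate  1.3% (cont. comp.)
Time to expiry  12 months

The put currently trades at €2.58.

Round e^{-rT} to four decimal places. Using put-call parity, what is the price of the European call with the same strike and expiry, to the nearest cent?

e^(−rT) = e^(−0.013·1) = 0.9871
Put-call parity: C − P = S − K·e^(−rT) = 47 − 46·0.9871 = 47 − 45.4066 = 1.5934
C = P + (C − P) = 2.58 + (1.5934) = 4.1734

€4.17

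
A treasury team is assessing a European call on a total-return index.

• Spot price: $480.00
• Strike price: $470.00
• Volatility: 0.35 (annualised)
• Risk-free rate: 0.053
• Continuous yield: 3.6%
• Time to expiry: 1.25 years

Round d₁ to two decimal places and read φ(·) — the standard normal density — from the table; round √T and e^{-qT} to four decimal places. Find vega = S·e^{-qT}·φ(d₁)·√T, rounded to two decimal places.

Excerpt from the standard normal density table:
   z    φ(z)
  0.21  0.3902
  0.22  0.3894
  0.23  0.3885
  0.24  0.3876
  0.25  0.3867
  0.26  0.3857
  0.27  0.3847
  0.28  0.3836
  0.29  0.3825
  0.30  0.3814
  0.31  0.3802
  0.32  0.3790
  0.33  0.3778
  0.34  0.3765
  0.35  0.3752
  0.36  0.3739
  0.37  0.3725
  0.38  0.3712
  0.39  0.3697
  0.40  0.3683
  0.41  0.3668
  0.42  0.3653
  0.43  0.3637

195.67

σ√T = 0.35·√1.25 = 0.3913
d₁ = [ln(480/470) + (0.053 − 0.036 + 0.35²/2)·1.25] / 0.3913 = [0.0211 + 0.0978] / 0.3913 = 0.3038 which rounds to 0.30
√T = √1.25 = 1.1180
φ(d₁) = φ(0.30) = 0.3814
exp(−qT) = exp(−0.036·1.25) = 0.9560
vega = S·exp(−qT)·φ(d₁)·√T = 480·0.9560·0.3814·1.1180 = 195.6688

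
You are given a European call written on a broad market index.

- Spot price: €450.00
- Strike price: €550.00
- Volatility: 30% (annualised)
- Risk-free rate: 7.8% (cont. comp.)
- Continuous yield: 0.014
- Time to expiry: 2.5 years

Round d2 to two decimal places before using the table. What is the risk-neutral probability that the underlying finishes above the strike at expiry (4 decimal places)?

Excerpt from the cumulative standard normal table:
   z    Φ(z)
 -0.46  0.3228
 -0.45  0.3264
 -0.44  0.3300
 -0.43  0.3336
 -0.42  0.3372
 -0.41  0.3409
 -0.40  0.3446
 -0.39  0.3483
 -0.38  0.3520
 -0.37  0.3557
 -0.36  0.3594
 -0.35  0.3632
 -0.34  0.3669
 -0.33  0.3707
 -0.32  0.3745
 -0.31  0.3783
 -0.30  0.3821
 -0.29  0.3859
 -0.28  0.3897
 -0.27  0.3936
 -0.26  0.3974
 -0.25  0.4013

0.3745

σ√T = 0.3·√2.5 = 0.4743
d₁ = [ln(450/550) + (0.078 − 0.014 + ½·0.3²)·2.5] / (σ√T) = (-0.2007 + 0.2725) / 0.4743 = 0.1514 which rounds to 0.15
d₂ = 0.1514 − 0.4743 = -0.3229 which rounds to -0.32
Risk-neutral Pr[S_T > K] = N(d₂) = N(-0.32) = 0.3745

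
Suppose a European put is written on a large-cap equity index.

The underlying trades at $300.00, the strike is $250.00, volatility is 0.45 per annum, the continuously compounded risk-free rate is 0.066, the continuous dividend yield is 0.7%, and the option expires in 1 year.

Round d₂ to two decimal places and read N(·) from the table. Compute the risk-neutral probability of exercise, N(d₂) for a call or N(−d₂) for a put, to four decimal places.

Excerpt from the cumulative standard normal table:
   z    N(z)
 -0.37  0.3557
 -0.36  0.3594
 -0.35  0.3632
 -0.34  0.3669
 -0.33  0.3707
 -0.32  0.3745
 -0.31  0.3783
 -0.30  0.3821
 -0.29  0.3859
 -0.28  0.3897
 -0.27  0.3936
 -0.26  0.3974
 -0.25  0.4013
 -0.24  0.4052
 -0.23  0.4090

0.3783

σ√T = 0.45·√1 = 0.4500
ln(S/K) + (r − q + σ²/2)T = ln(300/250) + (0.066 − 0.007 + 0.45²/2)·1 = 0.1823 + 0.1603 = 0.3426
d₁ = 0.3426 / 0.4500 = 0.7613 ≈ 0.76
d₂ = d₁ − σ√T = 0.7613 − 0.4500 = 0.3113 ≈ 0.31
Risk-neutral Pr[S_T < K] = N(−d₂) = N(-0.31) = 0.3783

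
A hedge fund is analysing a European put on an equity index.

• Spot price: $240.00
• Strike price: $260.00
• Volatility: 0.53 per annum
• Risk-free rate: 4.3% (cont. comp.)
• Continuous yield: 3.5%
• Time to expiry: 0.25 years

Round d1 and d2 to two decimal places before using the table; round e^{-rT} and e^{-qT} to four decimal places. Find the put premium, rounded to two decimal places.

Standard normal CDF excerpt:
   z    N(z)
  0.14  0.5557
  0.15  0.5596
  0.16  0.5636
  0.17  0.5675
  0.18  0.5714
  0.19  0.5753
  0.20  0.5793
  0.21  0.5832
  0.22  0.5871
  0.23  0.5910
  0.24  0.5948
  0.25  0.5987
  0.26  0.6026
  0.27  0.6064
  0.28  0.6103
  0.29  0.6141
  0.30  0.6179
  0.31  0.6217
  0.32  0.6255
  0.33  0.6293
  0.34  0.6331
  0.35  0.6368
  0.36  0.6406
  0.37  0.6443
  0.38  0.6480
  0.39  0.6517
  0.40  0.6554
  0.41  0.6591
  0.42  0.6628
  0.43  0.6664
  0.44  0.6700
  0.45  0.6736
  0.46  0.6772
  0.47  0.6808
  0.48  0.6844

σ√T = 0.53·√0.25 = 0.2650
d₁ = [ln(240/260) + (0.043 − 0.035 + ½·0.53²)·0.25] / (σ√T) = (-0.0800 + 0.0371) / 0.2650 = -0.1620 ⇒ -0.16
d₂ = -0.1620 − 0.2650 = -0.4270 ⇒ -0.43
e^(−qT) = e^(−0.035·0.25) = 0.9913;  e^(−rT) = e^(−0.043·0.25) = 0.9893
P = 260·0.9893·N(0.43) − 240·0.9913·N(0.16) = 260·0.9893·0.6664 − 240·0.9913·0.5636 = 171.4101 − 134.0872 = 37.3229

$37.32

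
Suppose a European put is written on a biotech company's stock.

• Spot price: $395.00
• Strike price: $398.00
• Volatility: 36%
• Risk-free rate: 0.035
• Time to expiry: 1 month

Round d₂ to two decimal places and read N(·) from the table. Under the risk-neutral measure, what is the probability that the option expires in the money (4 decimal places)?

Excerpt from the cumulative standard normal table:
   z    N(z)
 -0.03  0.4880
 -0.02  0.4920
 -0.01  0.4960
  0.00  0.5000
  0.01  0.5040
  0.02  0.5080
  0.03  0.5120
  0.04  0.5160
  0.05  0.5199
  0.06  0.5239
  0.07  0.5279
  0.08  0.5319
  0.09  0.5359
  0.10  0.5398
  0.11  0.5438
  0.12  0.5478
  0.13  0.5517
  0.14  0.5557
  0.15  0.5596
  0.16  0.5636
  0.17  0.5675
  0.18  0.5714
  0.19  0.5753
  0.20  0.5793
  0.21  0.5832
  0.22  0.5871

0.5398

σ√T = 0.36 × 0.2887 = 0.1039
d₁ = [ln(395/398) + (0.035 + 0.36²/2)·0.08333] / 0.1039 = [-0.0076 + 0.0083] / 0.1039 = 0.0072 ≈ 0.01
d₂ = d₁ − σ√T = 0.0072 − 0.1039 = -0.0967 ≈ -0.10
Pr(exercise) under Q = N(−d₂) = N(0.10) = 0.5398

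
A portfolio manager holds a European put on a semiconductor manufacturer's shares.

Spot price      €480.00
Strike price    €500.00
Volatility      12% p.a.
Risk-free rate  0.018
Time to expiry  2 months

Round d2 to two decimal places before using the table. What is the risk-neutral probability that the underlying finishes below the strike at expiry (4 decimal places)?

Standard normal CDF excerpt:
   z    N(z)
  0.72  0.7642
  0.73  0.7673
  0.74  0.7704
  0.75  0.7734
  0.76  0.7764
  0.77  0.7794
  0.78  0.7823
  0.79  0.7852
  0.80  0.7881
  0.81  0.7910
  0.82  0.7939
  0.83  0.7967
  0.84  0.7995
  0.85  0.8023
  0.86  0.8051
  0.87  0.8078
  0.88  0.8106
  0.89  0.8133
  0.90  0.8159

T = 0.1667;  σ√T = 0.0490
d₁ = [ln(480/500) + (0.018 + 0.12²/2)·0.1667] / 0.0490 = [-0.0408 + 0.0042] / 0.0490 = -0.7475 which rounds to -0.75
d₂ = d₁ − σ√T = -0.7475 − 0.0490 = -0.7965 which rounds to -0.80
Pr(exercise) under Q = N(−d₂) = N(0.80) = 0.7881

0.7881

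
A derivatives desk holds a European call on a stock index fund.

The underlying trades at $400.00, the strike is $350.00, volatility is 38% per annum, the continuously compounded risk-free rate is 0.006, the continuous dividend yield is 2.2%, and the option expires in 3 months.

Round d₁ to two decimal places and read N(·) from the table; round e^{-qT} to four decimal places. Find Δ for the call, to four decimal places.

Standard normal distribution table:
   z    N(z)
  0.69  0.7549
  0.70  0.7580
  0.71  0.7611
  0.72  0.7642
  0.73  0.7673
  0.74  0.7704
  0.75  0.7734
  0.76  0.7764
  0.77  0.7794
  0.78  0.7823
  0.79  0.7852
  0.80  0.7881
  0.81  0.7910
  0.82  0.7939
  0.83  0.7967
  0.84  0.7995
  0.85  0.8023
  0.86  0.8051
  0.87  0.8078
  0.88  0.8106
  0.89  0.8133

T = 0.25;  σ√T = 0.1900
d₁ = [ln(400/350) + (0.006 − 0.022 + ½·0.38²)·0.25] / (σ√T) = (0.1335 + 0.0140) / 0.1900 = 0.7767 ⇒ 0.78
N(d₁) = N(0.78) = 0.7823
Δ_call = exp(−qT)·N(d₁) = 0.9945·0.7823 = 0.7780

0.7780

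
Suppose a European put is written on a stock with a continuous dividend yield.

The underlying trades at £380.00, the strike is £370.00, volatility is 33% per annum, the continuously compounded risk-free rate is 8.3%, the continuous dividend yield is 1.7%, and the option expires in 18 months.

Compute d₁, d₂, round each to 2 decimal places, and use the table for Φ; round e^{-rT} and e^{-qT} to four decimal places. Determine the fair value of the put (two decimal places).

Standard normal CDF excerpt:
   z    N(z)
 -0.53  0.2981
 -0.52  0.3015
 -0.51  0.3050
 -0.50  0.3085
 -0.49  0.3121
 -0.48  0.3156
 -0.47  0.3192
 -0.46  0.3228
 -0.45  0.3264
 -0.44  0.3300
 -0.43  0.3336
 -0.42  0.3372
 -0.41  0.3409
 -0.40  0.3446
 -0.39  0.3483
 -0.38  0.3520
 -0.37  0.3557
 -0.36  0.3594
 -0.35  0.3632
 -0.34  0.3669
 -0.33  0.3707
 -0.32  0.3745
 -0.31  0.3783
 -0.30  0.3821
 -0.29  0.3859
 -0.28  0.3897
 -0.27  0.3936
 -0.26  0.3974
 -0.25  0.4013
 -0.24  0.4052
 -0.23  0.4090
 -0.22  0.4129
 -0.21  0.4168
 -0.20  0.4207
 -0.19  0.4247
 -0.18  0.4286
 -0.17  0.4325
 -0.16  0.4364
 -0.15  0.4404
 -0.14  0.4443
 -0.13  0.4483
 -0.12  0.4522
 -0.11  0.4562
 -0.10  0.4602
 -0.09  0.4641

σ√T = 0.33 × 1.2247 = 0.4042
d₁ = [ln(380/370) + (0.083 − 0.017 + 0.33²/2)·1.5] / 0.4042 = [0.0267 + 0.1807] / 0.4042 = 0.5130 → 0.51
d₂ = d₁ − σ√T = 0.5130 − 0.4042 = 0.1088 → 0.11
e^(−qT) = e^(−0.017·1.5) = 0.9748;  e^(−rT) = e^(−0.083·1.5) = 0.8829
P = 370·0.8829·N(-0.11) − 380·0.9748·N(-0.51) = 370·0.8829·0.4562 − 380·0.9748·0.3050 = 149.0282 − 112.9793 = 36.0489

£36.05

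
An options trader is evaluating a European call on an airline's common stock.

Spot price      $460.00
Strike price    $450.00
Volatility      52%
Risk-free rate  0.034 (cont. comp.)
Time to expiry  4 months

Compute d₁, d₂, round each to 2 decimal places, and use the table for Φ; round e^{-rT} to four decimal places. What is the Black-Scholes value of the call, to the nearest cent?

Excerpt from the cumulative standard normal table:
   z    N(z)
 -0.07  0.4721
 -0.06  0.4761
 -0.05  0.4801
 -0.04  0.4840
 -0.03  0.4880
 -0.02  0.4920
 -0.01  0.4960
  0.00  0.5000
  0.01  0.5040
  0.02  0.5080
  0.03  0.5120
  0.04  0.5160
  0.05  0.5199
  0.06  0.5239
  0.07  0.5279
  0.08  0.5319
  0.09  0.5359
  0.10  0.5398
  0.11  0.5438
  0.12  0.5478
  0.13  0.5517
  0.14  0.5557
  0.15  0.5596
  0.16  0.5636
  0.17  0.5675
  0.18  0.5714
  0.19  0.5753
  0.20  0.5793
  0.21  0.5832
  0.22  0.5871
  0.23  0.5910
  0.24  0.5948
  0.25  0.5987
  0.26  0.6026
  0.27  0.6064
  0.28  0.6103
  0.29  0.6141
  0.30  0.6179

$61.86

T = 0.3333;  σ√T = 0.3002
d₁ = [ln(460/450) + (0.034 + 0.52²/2)·0.3333] / 0.3002 = [0.0220 + 0.0564] / 0.3002 = 0.2611 which rounds to 0.26
d₂ = d₁ − σ√T = 0.2611 − 0.3002 = -0.0392 which rounds to -0.04
exp(−rT) = exp(−0.034·0.3333) = 0.9887
C = 460·N(0.26) − 450·0.9887·N(-0.04) = 460·0.6026 − 450·0.9887·0.4840 = 277.1960 − 215.3389 = 61.8571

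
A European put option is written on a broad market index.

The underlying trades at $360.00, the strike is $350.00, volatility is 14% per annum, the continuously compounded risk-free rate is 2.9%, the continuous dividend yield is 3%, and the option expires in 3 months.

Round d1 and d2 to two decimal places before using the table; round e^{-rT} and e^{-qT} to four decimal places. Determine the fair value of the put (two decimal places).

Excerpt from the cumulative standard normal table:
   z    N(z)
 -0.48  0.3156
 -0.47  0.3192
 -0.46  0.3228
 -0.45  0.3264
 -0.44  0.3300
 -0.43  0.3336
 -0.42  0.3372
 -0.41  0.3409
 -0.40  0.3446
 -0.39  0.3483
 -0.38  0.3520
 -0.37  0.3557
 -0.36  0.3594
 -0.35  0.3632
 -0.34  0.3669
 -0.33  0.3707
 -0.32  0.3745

$5.69

σ√T = 0.14·√0.25 = 0.0700
d₁ = [ln(360/350) + (0.029 − 0.03 + ½·0.14²)·0.25] / (σ√T) = (0.0282 + 0.0022) / 0.0700 = 0.4339 ≈ 0.43
d₂ = 0.4339 − 0.0700 = 0.3639 ≈ 0.36
exp(−qT) = exp(−0.03·0.25) = 0.9925;  exp(−rT) = exp(−0.029·0.25) = 0.9928
N(−d₂) = N(-0.36) = 0.3594;  N(−d₁) = N(-0.43) = 0.3336
P = 350·0.9928·0.3594 − 360·0.9925·0.3336 = 124.8843 − 119.1953 = 5.6890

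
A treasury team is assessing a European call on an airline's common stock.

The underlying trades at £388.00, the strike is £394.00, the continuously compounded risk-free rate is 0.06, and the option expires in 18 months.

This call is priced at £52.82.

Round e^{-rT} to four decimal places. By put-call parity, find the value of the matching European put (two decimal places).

exp(−rT) = exp(−0.06·1.5) = 0.9139
Put-call parity: C − P = S − K·e^(−rT) = 388 − 394·0.9139 = 388 − 360.0766 = 27.9234
P = C − (C − P) = 52.82 − (27.9234) = 24.8966

£24.90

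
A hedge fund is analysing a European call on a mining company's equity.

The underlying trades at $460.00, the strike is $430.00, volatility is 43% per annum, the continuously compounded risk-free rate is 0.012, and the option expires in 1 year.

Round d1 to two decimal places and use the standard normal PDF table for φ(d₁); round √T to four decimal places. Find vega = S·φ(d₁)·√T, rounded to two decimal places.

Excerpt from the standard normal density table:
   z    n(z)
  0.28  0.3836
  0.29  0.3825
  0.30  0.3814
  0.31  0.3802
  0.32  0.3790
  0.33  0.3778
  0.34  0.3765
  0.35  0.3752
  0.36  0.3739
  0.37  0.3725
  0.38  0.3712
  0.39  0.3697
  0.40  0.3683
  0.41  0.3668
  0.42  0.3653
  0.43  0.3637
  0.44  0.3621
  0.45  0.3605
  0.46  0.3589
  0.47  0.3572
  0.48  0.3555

σ√T = 0.43 × 1.0000 = 0.4300
d₁ = [ln(460/430) + (0.012 + 0.43²/2)·1] / 0.4300 = [0.0674 + 0.1044] / 0.4300 = 0.3997 which rounds to 0.40
√T = √1 = 1.0000
φ(d₁) = φ(0.40) = 0.3683
vega = S·φ(d₁)·√T = 460·0.3683·1.0000 = 169.4180

169.42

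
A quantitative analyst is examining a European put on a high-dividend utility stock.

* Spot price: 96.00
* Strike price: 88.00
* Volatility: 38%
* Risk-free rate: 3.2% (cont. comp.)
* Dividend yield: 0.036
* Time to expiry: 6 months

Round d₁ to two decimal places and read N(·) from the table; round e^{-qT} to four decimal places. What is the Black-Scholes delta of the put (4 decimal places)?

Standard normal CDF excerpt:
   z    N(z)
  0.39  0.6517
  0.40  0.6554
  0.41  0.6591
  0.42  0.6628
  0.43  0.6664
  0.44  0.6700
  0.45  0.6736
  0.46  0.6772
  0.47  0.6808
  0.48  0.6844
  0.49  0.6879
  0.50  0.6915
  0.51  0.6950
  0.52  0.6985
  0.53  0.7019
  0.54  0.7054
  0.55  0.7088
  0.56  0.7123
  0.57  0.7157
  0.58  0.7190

σ√T = 0.38·√0.5 = 0.2687
d₁ = [ln(96/88) + (0.032 − 0.036 + 0.38²/2)·0.5] / 0.2687 = [0.0870 + 0.0341] / 0.2687 = 0.4507 ≈ 0.45
N(d₁) = N(0.45) = 0.6736
Δ_put = exp(−qT)·(N(d₁) − 1) = 0.9822·(0.6736 − 1) = -0.3206

-0.3206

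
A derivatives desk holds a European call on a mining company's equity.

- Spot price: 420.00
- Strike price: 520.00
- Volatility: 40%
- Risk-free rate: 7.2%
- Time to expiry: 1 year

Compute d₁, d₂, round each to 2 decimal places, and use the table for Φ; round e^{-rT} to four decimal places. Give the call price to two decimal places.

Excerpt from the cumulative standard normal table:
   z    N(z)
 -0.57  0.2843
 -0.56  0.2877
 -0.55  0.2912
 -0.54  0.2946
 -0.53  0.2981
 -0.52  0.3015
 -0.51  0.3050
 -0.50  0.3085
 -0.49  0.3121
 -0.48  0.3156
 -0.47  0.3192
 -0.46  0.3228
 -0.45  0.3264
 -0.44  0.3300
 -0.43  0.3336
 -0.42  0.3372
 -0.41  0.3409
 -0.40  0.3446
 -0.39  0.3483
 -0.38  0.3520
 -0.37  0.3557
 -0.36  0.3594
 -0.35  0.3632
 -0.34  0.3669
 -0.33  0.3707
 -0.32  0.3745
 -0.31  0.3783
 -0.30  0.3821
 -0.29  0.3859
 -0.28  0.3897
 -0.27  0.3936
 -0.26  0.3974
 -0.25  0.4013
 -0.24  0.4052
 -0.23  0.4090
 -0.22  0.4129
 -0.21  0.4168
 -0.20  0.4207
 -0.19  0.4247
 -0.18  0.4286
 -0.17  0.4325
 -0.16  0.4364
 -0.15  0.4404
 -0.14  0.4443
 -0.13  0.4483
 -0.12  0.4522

T = 1;  σ√T = 0.4000
ln(S/K) + (r + σ²/2)T = ln(420/520) + (0.072 + 0.4²/2)·1 = -0.2136 + 0.1520 = -0.0616
d₁ = -0.0616 / 0.4000 = -0.1539 ⇒ -0.15
d₂ = d₁ − σ√T = -0.1539 − 0.4000 = -0.5539 ⇒ -0.55
exp(−rT) = exp(−0.072·1) = 0.9305
N(d₁) = N(-0.15) = 0.4404;  N(d₂) = N(-0.55) = 0.2912
C = 420·0.4404 − 520·0.9305·0.2912 = 184.9680 − 140.9000 = 44.0680

44.07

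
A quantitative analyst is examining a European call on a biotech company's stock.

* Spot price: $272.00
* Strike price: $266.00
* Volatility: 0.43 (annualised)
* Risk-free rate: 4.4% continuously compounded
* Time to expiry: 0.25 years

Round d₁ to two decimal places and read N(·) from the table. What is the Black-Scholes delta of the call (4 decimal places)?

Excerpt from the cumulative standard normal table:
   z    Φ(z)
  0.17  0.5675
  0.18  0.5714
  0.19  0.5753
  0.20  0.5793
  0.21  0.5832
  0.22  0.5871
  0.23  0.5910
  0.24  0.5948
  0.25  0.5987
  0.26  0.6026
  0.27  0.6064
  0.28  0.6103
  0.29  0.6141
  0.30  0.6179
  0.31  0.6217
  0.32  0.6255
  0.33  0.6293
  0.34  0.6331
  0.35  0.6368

0.6026

T = 0.25;  σ√T = 0.2150
ln(S/K) + (r + σ²/2)T = ln(272/266) + (0.044 + 0.43²/2)·0.25 = 0.0223 + 0.0341 = 0.0564
d₁ = 0.0564 / 0.2150 = 0.2624 ≈ 0.26
N(d₁) = N(0.26) = 0.6026
Δ_call = N(d₁) = 0.6026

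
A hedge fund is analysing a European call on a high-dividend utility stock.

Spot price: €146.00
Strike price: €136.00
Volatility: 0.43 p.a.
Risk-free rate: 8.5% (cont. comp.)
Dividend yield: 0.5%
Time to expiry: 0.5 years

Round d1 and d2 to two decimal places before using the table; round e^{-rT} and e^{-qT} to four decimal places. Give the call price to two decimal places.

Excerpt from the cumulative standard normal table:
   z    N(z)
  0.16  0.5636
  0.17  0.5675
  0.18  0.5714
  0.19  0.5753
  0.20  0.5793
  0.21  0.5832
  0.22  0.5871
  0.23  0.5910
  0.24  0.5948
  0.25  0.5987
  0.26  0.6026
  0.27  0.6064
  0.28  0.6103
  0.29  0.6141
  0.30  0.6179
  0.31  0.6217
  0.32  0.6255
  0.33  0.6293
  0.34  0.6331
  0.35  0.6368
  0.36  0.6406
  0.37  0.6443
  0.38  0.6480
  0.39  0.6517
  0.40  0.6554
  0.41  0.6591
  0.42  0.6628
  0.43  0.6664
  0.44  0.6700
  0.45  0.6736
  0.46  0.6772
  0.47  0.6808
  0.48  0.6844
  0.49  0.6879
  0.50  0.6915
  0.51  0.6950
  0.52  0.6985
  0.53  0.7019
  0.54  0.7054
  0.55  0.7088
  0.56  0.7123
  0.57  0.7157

€25.71

T = 0.5;  σ√T = 0.3041
ln(S/K) + (r − q + σ²/2)T = ln(146/136) + (0.085 − 0.005 + 0.43²/2)·0.5 = 0.0710 + 0.0862 = 0.1572
d₁ = 0.1572 / 0.3041 = 0.5169 ≈ 0.52
d₂ = d₁ − σ√T = 0.5169 − 0.3041 = 0.2129 ≈ 0.21
exp(−qT) = exp(−0.005·0.5) = 0.9975;  exp(−rT) = exp(−0.085·0.5) = 0.9584
N(d₁) = N(0.52) = 0.6985;  N(d₂) = N(0.21) = 0.5832
C = 146·0.9975·0.6985 − 136·0.9584·0.5832 = 101.7260 − 76.0157 = 25.7104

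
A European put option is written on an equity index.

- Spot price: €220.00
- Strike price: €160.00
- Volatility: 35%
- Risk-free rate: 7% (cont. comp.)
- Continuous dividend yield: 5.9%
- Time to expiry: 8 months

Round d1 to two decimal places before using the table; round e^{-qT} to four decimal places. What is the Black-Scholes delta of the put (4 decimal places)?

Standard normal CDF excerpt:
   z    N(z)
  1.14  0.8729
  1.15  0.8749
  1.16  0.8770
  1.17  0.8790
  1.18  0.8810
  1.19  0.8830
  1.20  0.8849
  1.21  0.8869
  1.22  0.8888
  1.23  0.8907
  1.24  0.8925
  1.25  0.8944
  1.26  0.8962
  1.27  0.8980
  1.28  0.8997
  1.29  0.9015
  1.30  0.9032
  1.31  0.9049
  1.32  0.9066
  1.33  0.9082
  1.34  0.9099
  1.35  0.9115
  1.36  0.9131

-0.0964

σ√T = 0.35·√0.6667 = 0.2858
d₁ = [ln(220/160) + (0.07 − 0.059 + 0.35²/2)·0.6667] / 0.2858 = [0.3185 + 0.0482] / 0.2858 = 1.2829 ≈ 1.28
N(d₁) = N(1.28) = 0.8997
Δ_put = exp(−qT)·(N(d₁) − 1) = 0.9614·(0.8997 − 1) = -0.0964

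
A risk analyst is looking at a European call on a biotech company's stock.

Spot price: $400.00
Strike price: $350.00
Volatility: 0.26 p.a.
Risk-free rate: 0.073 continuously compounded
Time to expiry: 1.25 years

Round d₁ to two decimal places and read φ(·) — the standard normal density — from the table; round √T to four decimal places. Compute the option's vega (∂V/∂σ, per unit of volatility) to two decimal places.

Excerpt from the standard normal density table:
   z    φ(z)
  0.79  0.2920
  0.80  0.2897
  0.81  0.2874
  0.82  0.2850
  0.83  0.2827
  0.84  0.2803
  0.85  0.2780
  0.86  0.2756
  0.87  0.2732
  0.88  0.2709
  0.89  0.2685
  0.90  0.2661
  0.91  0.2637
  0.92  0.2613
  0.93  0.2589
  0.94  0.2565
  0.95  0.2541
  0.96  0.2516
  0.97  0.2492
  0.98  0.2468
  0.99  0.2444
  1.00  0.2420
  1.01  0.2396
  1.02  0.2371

σ√T = 0.26·√1.25 = 0.2907
d₁ = [ln(400/350) + (0.073 + ½·0.26²)·1.25] / (σ√T) = (0.1335 + 0.1335) / 0.2907 = 0.9186 which rounds to 0.92
√T = √1.25 = 1.1180
φ(d₁) = φ(0.92) = 0.2613
vega = S·φ(d₁)·√T = 400·0.2613·1.1180 = 116.8534

116.85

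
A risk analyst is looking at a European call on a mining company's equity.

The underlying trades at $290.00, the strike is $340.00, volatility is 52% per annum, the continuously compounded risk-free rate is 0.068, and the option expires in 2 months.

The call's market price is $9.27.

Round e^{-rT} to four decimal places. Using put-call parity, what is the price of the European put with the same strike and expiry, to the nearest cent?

e^(−rT) = e^(−0.068·0.1667) = 0.9887
Put-call parity: C − P = S − K·e^(−rT) = 290 − 340·0.9887 = 290 − 336.1580 = -46.1580
P = C − (C − P) = 9.27 − (-46.1580) = 55.4280

$55.43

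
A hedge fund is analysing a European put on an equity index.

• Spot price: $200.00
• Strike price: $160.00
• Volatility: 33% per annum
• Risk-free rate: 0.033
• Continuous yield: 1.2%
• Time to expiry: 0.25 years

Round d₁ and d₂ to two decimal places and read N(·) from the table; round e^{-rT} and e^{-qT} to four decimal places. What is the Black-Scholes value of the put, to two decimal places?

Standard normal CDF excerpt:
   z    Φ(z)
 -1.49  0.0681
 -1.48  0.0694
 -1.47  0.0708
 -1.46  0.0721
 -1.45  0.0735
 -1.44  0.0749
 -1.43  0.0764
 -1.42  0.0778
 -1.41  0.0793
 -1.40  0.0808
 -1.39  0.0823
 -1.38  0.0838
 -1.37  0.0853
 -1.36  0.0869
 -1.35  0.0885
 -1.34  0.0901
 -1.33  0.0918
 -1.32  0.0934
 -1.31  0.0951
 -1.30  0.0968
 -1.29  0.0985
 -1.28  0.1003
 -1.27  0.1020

$1.24

σ√T = 0.33·√0.25 = 0.1650
d₁ = [ln(200/160) + (0.033 − 0.012 + ½·0.33²)·0.25] / (σ√T) = (0.2231 + 0.0189) / 0.1650 = 1.4667 ≈ 1.47
d₂ = 1.4667 − 0.1650 = 1.3017 ≈ 1.30
e^(−qT) = e^(−0.012·0.25) = 0.9970;  e^(−rT) = e^(−0.033·0.25) = 0.9918
P = 160·0.9918·N(-1.30) − 200·0.9970·N(-1.47) = 160·0.9918·0.0968 − 200·0.9970·0.0708 = 15.3610 − 14.1175 = 1.2435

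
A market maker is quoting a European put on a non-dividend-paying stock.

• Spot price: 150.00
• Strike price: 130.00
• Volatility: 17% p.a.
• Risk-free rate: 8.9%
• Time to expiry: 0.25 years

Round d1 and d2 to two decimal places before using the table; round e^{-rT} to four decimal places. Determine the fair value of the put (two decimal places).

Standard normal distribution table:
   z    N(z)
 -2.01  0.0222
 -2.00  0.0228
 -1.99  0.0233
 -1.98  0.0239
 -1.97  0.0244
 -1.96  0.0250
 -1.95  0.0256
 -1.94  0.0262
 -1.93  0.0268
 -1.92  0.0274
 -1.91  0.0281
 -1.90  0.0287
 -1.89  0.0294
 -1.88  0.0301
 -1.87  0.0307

σ√T = 0.17·√0.25 = 0.0850
d₁ = [ln(150/130) + (0.089 + ½·0.17²)·0.25] / (σ√T) = (0.1431 + 0.0259) / 0.0850 = 1.9878 which rounds to 1.99
d₂ = 1.9878 − 0.0850 = 1.9028 which rounds to 1.90
exp(−rT) = exp(−0.089·0.25) = 0.9780
N(−d₂) = N(-1.90) = 0.0287;  N(−d₁) = N(-1.99) = 0.0233
P = 130·0.9780·0.0287 − 150·0.0233 = 3.6489 − 3.4950 = 0.1539

0.15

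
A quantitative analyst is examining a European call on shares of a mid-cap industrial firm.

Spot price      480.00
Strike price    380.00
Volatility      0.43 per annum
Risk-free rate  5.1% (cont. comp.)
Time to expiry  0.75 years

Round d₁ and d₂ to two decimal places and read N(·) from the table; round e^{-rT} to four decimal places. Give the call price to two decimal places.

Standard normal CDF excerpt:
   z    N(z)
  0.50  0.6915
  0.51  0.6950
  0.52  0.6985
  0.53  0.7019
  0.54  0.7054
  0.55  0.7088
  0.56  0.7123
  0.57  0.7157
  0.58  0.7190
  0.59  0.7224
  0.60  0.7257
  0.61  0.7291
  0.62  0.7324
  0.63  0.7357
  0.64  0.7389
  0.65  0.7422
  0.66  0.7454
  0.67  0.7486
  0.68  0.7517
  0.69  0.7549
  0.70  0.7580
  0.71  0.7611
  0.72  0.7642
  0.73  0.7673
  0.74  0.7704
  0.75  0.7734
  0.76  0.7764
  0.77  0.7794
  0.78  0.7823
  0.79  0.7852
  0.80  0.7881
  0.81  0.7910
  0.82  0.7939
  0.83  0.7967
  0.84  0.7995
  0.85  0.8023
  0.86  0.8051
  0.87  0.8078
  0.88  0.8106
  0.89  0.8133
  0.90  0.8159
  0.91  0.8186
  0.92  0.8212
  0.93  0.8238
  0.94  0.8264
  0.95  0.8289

136.18

σ√T = 0.43·√0.75 = 0.3724
ln(S/K) + (r + σ²/2)T = ln(480/380) + (0.051 + 0.43²/2)·0.75 = 0.2336 + 0.1076 = 0.3412
d₁ = 0.3412 / 0.3724 = 0.9162 which rounds to 0.92
d₂ = d₁ − σ√T = 0.9162 − 0.3724 = 0.5439 which rounds to 0.54
e^(−rT) = e^(−0.051·0.75) = 0.9625
N(d₁) = N(0.92) = 0.8212;  N(d₂) = N(0.54) = 0.7054
C = 480·0.8212 − 380·0.9625·0.7054 = 394.1760 − 258.0000 = 136.1760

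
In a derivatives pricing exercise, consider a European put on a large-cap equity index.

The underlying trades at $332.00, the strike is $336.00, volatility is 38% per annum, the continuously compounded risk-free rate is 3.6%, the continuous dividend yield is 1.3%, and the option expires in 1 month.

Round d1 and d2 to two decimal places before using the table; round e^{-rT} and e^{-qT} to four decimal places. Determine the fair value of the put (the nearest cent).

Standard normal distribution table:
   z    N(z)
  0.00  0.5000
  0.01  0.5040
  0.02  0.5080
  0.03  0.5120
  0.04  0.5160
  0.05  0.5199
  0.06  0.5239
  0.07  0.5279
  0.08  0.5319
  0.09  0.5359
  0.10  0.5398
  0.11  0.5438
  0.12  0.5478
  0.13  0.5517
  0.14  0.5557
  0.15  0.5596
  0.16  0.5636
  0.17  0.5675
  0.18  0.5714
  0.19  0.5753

$16.34

σ√T = 0.38 × 0.2887 = 0.1097
d₁ = [ln(332/336) + (0.036 − 0.013 + ½·0.38²)·0.08333] / (σ√T) = (-0.0120 + 0.0079) / 0.1097 = -0.0369 ⇒ -0.04
d₂ = -0.0369 − 0.1097 = -0.1466 ⇒ -0.15
e^(−qT) = e^(−0.013·0.08333) = 0.9989;  e^(−rT) = e^(−0.036·0.08333) = 0.9970
N(−d₂) = N(0.15) = 0.5596;  N(−d₁) = N(0.04) = 0.5160
P = 336·0.9970·0.5596 − 332·0.9989·0.5160 = 187.4615 − 171.1236 = 16.3380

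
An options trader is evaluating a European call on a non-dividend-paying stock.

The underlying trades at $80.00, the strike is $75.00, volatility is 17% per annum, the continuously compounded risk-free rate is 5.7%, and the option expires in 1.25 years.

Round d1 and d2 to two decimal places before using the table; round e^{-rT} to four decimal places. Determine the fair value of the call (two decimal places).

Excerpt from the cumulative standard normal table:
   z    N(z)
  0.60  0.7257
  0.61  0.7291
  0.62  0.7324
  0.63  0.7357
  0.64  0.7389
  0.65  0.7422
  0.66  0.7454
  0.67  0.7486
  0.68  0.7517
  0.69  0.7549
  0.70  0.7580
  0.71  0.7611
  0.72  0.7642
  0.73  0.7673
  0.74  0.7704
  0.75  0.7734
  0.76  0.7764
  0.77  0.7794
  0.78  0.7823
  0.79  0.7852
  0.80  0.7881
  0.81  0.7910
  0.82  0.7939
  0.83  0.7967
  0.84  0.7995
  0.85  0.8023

σ√T = 0.17 × 1.1180 = 0.1901
d₁ = [ln(80/75) + (0.057 + ½·0.17²)·1.25] / (σ√T) = (0.0645 + 0.0893) / 0.1901 = 0.8095 which rounds to 0.81
d₂ = 0.8095 − 0.1901 = 0.6194 which rounds to 0.62
e^(−rT) = e^(−0.057·1.25) = 0.9312
N(d₁) = N(0.81) = 0.7910;  N(d₂) = N(0.62) = 0.7324
C = 80·0.7910 − 75·0.9312·0.7324 = 63.2800 − 51.1508 = 12.1292

$12.13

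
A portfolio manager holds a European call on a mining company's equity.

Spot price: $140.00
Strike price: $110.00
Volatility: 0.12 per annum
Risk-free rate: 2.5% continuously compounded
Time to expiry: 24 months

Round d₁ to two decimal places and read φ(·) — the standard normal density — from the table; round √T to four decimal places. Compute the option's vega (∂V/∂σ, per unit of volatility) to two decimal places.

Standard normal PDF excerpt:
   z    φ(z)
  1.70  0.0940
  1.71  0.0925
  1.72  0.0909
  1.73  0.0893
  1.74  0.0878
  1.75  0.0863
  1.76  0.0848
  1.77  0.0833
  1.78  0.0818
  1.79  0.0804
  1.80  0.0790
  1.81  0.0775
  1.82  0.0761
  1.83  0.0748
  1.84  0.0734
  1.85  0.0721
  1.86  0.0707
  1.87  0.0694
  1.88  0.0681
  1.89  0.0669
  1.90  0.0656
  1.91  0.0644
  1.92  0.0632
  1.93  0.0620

15.64

T = 2;  σ√T = 0.1697
d₁ = [ln(140/110) + (0.025 + ½·0.12²)·2] / (σ√T) = (0.2412 + 0.0644) / 0.1697 = 1.8005 which rounds to 1.80
√T = √2 = 1.4142
φ(d₁) = φ(1.80) = 0.0790
vega = S·φ(d₁)·√T = 140·0.0790·1.4142 = 15.6411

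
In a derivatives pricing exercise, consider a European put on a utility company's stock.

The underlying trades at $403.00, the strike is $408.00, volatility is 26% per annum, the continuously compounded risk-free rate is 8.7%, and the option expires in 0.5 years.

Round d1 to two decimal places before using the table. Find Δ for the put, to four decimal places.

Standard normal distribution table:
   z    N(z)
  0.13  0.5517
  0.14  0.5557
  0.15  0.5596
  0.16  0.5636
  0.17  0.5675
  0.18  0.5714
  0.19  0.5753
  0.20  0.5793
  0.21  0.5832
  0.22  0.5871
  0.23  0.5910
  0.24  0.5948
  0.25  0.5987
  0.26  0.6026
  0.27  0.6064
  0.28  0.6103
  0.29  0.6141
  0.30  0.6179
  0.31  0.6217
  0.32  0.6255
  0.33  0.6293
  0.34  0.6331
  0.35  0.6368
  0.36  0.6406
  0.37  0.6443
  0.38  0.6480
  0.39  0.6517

-0.3974

σ√T = 0.26 × 0.7071 = 0.1838
d₁ = [ln(403/408) + (0.087 + 0.26²/2)·0.5] / 0.1838 = [-0.0123 + 0.0604] / 0.1838 = 0.2615 → 0.26
N(d₁) = N(0.26) = 0.6026
Δ_put = N(d₁) − 1 = 0.6026 − 1 = -0.3974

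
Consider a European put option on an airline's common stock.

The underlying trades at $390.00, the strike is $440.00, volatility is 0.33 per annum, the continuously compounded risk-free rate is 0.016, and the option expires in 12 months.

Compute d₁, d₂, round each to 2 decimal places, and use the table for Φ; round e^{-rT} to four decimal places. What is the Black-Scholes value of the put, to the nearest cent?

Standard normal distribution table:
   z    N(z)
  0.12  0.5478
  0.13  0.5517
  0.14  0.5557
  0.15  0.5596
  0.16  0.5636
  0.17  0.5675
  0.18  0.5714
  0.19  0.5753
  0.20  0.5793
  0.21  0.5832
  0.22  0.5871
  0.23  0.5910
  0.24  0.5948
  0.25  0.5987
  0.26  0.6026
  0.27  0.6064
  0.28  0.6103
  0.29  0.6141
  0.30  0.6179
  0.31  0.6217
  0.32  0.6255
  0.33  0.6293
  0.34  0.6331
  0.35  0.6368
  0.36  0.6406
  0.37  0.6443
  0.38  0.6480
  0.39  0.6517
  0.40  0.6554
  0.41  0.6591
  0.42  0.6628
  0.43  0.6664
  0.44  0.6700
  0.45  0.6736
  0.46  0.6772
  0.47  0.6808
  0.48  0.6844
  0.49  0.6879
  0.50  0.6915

T = 1;  σ√T = 0.3300
d₁ = [ln(390/440) + (0.016 + 0.33²/2)·1] / 0.3300 = [-0.1206 + 0.0705] / 0.3300 = -0.1521 which rounds to -0.15
d₂ = d₁ − σ√T = -0.1521 − 0.3300 = -0.4821 which rounds to -0.48
exp(−rT) = exp(−0.016·1) = 0.9841
N(−d₂) = N(0.48) = 0.6844;  N(−d₁) = N(0.15) = 0.5596
P = 440·0.9841·0.6844 − 390·0.5596 = 296.3479 − 218.2440 = 78.1039

$78.10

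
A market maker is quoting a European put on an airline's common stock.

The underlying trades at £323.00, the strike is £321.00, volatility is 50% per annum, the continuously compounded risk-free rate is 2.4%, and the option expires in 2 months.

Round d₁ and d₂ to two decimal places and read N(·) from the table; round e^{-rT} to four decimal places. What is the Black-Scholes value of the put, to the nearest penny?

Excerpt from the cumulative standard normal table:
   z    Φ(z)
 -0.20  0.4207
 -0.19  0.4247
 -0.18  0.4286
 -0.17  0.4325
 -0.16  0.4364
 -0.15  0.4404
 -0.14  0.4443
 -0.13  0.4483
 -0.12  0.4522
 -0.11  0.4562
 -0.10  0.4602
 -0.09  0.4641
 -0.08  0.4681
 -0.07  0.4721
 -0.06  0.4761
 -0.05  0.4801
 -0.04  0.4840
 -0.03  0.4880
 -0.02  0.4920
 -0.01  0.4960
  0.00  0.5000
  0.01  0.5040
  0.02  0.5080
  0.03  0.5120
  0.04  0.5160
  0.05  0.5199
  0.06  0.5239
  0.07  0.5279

£23.97

σ√T = 0.5 × 0.4082 = 0.2041
ln(S/K) + (r + σ²/2)T = ln(323/321) + (0.024 + 0.5²/2)·0.1667 = 0.0062 + 0.0248 = 0.0310
d₁ = 0.0310 / 0.2041 = 0.1521 ⇒ 0.15
d₂ = d₁ − σ√T = 0.1521 − 0.2041 = -0.0520 ⇒ -0.05
exp(−rT) = exp(−0.024·0.1667) = 0.9960
N(−d₂) = N(0.05) = 0.5199;  N(−d₁) = N(-0.15) = 0.4404
P = 321·0.9960·0.5199 − 323·0.4404 = 166.2203 − 142.2492 = 23.9711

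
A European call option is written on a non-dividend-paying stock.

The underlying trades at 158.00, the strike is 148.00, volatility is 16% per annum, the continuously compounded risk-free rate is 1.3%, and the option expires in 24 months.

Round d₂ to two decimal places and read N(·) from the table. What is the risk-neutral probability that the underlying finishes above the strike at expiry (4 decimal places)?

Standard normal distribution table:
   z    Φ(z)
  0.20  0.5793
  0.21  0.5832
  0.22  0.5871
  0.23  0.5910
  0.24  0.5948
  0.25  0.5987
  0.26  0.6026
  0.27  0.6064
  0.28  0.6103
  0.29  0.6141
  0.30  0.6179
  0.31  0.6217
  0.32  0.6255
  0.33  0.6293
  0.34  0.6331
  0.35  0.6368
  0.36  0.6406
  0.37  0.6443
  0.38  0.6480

0.6141

T = 2;  σ√T = 0.2263
d₁ = [ln(158/148) + (0.013 + 0.16²/2)·2] / 0.2263 = [0.0654 + 0.0516] / 0.2263 = 0.5170 ≈ 0.52
d₂ = d₁ − σ√T = 0.5170 − 0.2263 = 0.2907 ≈ 0.29
Pr(exercise) under Q = N(d₂) = 0.6141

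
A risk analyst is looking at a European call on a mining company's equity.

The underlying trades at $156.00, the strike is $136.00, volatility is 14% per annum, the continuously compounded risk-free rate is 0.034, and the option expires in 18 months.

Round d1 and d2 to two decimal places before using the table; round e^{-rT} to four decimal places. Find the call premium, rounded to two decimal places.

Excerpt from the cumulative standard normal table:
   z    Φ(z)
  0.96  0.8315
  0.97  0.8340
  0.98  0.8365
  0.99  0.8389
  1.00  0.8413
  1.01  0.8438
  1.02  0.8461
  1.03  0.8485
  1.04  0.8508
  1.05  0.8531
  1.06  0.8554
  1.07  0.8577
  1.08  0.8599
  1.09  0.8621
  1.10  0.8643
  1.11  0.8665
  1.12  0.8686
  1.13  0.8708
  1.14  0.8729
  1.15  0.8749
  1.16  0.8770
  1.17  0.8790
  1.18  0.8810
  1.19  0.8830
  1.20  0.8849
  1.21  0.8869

σ√T = 0.14·√1.5 = 0.1715
ln(S/K) + (r + σ²/2)T = ln(156/136) + (0.034 + 0.14²/2)·1.5 = 0.1372 + 0.0657 = 0.2029
d₁ = 0.2029 / 0.1715 = 1.1833 → 1.18
d₂ = d₁ − σ√T = 1.1833 − 0.1715 = 1.0119 → 1.01
e^(−rT) = e^(−0.034·1.5) = 0.9503
N(d₁) = N(1.18) = 0.8810;  N(d₂) = N(1.01) = 0.8438
C = 156·0.8810 − 136·0.9503·0.8438 = 137.4360 − 109.0534 = 28.3826

$28.38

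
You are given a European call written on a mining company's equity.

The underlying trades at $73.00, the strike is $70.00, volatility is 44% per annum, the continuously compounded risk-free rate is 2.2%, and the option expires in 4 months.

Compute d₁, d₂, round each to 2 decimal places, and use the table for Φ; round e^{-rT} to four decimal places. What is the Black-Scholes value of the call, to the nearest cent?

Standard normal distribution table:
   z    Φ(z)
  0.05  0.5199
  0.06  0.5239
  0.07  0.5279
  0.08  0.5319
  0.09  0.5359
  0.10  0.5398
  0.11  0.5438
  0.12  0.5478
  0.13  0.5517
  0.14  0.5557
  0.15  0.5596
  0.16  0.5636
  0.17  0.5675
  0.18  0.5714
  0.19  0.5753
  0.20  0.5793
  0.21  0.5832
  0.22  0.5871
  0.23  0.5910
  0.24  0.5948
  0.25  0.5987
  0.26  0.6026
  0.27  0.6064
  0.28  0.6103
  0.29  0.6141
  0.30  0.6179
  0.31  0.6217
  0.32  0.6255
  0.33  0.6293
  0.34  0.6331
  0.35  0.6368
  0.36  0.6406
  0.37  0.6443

T = 0.3333;  σ√T = 0.2540
d₁ = [ln(73/70) + (0.022 + ½·0.44²)·0.3333] / (σ√T) = (0.0420 + 0.0396) / 0.2540 = 0.3211 ≈ 0.32
d₂ = 0.3211 − 0.2540 = 0.0670 ≈ 0.07
exp(−rT) = exp(−0.022·0.3333) = 0.9927
C = 73·N(0.32) − 70·0.9927·N(0.07) = 73·0.6255 − 70·0.9927·0.5279 = 45.6615 − 36.6832 = 8.9783

$8.98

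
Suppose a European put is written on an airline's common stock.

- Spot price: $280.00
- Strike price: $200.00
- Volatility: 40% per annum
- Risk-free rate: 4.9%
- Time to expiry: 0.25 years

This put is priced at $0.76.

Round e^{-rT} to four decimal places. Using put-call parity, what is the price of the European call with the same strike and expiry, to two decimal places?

$83.20

exp(−rT) = exp(−0.049·0.25) = 0.9878
Put-call parity: C − P = S − K·e^(−rT) = 280 − 200·0.9878 = 280 − 197.5600 = 82.4400
C = P + (C − P) = 0.76 + (82.4400) = 83.2000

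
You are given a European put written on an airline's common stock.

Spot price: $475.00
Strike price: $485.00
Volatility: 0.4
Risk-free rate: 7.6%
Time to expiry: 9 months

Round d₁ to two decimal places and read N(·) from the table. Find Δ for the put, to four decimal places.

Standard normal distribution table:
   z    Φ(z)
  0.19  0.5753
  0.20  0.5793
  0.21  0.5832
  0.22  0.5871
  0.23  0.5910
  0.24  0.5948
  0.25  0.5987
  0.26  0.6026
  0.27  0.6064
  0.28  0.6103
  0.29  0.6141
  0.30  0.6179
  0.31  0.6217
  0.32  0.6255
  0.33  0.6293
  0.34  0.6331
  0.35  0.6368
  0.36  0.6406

-0.3897

σ√T = 0.4 × 0.8660 = 0.3464
ln(S/K) + (r + σ²/2)T = ln(475/485) + (0.076 + 0.4²/2)·0.75 = -0.0208 + 0.1170 = 0.0962
d₁ = 0.0962 / 0.3464 = 0.2776 ≈ 0.28
N(d₁) = N(0.28) = 0.6103
Δ_put = N(d₁) − 1 = 0.6103 − 1 = -0.3897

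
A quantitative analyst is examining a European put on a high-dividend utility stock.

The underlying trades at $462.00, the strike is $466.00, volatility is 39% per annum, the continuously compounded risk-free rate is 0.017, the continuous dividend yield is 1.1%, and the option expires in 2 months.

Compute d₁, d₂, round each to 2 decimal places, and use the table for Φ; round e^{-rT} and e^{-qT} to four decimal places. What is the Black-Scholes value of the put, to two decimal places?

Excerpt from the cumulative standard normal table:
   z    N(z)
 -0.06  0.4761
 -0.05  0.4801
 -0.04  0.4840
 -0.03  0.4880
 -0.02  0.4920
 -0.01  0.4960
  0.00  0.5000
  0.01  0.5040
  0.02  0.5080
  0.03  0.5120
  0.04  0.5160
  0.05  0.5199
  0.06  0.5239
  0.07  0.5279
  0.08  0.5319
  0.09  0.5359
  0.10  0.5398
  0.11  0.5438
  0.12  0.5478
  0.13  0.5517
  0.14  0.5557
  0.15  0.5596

$31.32

T = 0.1667;  σ√T = 0.1592
ln(S/K) + (r − q + σ²/2)T = ln(462/466) + (0.017 − 0.011 + 0.39²/2)·0.1667 = -0.0086 + 0.0137 = 0.0051
d₁ = 0.0051 / 0.1592 = 0.0317 ⇒ 0.03
d₂ = d₁ − σ√T = 0.0317 − 0.1592 = -0.1275 ⇒ -0.13
e^(−qT) = e^(−0.011·0.1667) = 0.9982;  e^(−rT) = e^(−0.017·0.1667) = 0.9972
N(−d₂) = N(0.13) = 0.5517;  N(−d₁) = N(-0.03) = 0.4880
P = 466·0.9972·0.5517 − 462·0.9982·0.4880 = 256.3723 − 225.0502 = 31.3222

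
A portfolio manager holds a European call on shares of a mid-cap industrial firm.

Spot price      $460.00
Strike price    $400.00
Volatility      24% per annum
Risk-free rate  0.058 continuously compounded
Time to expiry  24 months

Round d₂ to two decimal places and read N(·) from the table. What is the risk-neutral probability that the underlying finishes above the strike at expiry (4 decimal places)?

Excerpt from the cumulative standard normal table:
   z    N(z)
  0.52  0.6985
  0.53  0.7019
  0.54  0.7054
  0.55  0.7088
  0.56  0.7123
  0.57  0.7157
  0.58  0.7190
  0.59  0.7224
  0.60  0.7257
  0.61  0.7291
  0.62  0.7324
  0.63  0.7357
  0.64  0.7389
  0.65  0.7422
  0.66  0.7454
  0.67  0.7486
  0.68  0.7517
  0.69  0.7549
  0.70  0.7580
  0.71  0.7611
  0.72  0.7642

σ√T = 0.24 × 1.4142 = 0.3394
d₁ = [ln(460/400) + (0.058 + 0.24²/2)·2] / 0.3394 = [0.1398 + 0.1736] / 0.3394 = 0.9233 ⇒ 0.92
d₂ = d₁ − σ√T = 0.9233 − 0.3394 = 0.5838 ⇒ 0.58
Pr(exercise) under Q = N(d₂) = 0.7190

0.7190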